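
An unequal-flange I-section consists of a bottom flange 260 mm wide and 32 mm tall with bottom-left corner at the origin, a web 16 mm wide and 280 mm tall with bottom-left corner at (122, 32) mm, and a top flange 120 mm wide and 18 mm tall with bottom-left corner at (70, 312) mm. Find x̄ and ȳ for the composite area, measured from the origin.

x̄ = 130.00 mm, ȳ = 106.75 mm

bottom flange: A = 260 × 32 = 8320.00, centroid at (130.00, 16.00).
web: A = 16 × 280 = 4480.00, centroid at (130.00, 172.00).
top flange: A = 120 × 18 = 2160.00, centroid at (130.00, 321.00).
ΣA = 14960.00 mm²
ΣAx̄ = (8320.00)(130.00) + (4480.00)(130.00) + (2160.00)(130.00) = 1944800.00 mm³
ΣAȳ = (8320.00)(16.00) + (4480.00)(172.00) + (2160.00)(321.00) = 1597040.00 mm³
x̄ = 1944800.00 / 14960.00 = 130.00 mm
ȳ = 1597040.00 / 14960.00 = 106.75 mm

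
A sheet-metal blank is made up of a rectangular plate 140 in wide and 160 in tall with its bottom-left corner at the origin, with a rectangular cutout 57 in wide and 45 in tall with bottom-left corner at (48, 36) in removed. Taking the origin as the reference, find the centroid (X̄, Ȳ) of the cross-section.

plate: A = 140 × 160 = 22400.00, centroid at (70.00, 80.00).
hole: A = −(57 × 45) = -2565.00, centroid at (76.50, 58.50).
ΣA = 19835.00 in²
ΣAX̄ = (22400.00)(70.00) + (-2565.00)(76.50) = 1371777.50 in³
ΣAȲ = (22400.00)(80.00) + (-2565.00)(58.50) = 1641947.50 in³
X̄ = 1371777.50 / 19835.00 = 69.16 in
Ȳ = 1641947.50 / 19835.00 = 82.78 in

X̄ = 69.16 in, Ȳ = 82.78 in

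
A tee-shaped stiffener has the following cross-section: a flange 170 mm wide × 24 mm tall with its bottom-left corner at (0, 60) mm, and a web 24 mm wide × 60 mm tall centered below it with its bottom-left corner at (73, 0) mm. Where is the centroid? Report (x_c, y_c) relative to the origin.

x_c = 85.00 mm, y_c = 61.04 mm

web: A = 24 × 60 = 1440.00, centroid at (85.00, 30.00).
flange: A = 170 × 24 = 4080.00, centroid at (85.00, 72.00).
ΣA = 5520.00 mm²
ΣAx_c = (1440.00)(85.00) + (4080.00)(85.00) = 469200.00 mm³
ΣAy_c = (1440.00)(30.00) + (4080.00)(72.00) = 336960.00 mm³
x_c = 469200.00 / 5520.00 = 85.00 mm
y_c = 336960.00 / 5520.00 = 61.04 mm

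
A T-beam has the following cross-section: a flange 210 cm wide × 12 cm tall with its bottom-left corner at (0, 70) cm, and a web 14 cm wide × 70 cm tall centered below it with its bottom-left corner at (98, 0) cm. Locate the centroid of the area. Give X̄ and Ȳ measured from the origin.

X̄ = 105.00 cm, Ȳ = 64.52 cm

Part | A | x̄ᵢ | ȳᵢ | A·x̄ᵢ | A·ȳᵢ
web | 980.00 | 105.00 | 35.00 | 102900.00 | 34300.00
flange | 2520.00 | 105.00 | 76.00 | 264600.00 | 191520.00
Σ | 3500.00 |  |  | 367500.00 | 225820.00
X̄ = 367500.00 / 3500.00 = 105.00 cm
Ȳ = 225820.00 / 3500.00 = 64.52 cm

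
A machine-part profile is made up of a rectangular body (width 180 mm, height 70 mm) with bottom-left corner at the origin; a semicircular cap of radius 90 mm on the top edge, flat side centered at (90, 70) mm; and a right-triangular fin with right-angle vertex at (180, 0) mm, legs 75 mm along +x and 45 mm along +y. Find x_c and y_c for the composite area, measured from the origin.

x_c = 97.18 mm, y_c = 68.23 mm

rectangular body: A = 180 × 70 = 12600.00, centroid at (90.00, 35.00).
semicircular top: A = ½π·90² = 12723.45, centroid at (90.00, 108.20).
triangular fin: A = ½·75·45 = 1687.50, centroid at (205.00, 15.00).
ΣA = 27010.95 mm², ΣAx_c = 2625048.02 mm³, ΣAy_c = 1842954.02 mm³.
x_c = 2625048.02/27010.95 = 97.18 mm; y_c = 1842954.02/27010.95 = 68.23 mm.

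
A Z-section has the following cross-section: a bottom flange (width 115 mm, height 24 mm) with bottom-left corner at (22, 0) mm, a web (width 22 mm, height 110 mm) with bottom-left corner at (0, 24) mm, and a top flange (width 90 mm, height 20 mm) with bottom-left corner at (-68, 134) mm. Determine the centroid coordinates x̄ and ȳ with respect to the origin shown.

bottom flange: A = 115 × 24 = 2760.00, centroid at (79.50, 12.00).
web: A = 22 × 110 = 2420.00, centroid at (11.00, 79.00).
top flange: A = 90 × 20 = 1800.00, centroid at (-23.00, 144.00).
ΣA = 6980.00 mm², ΣAx̄ = 204640.00 mm³, ΣAȳ = 483500.00 mm³.
x̄ = 204640.00/6980.00 = 29.32 mm; ȳ = 483500.00/6980.00 = 69.27 mm.

x̄ = 29.32 mm, ȳ = 69.27 mm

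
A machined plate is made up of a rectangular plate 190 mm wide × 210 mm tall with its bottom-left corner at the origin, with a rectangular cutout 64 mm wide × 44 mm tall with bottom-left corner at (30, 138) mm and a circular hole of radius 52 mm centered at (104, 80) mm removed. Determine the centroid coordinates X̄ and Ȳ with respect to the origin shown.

X̄ = 95.58 mm, Ȳ = 107.01 mm

plate: A = 190 × 210 = 39900.00, centroid at (95.00, 105.00).
hole 1: A = −(64 × 44) = -2816.00, centroid at (62.00, 160.00).
hole 2: A = −π·52² = -8494.87, centroid at (104.00, 80.00).
ΣA = 28589.13 mm²
ΣAX̄ = (39900.00)(95.00) + (-2816.00)(62.00) + (-8494.87)(104.00) = 2732441.88 mm³
ΣAȲ = (39900.00)(105.00) + (-2816.00)(160.00) + (-8494.87)(80.00) = 3059350.68 mm³
X̄ = 2732441.88 / 28589.13 = 95.58 mm
Ȳ = 3059350.68 / 28589.13 = 107.01 mm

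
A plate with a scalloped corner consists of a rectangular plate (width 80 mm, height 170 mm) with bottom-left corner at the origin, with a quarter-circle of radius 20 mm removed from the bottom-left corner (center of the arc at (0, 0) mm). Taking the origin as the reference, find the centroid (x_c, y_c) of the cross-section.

x_c = 40.75 mm, y_c = 86.81 mm

Part | A | x̄ᵢ | ȳᵢ | A·x̄ᵢ | A·ȳᵢ
plate | 13600.00 | 40.00 | 85.00 | 544000.00 | 1156000.00
removed quarter-circle | -314.16 | 8.49 | 8.49 | -2666.67 | -2666.67
Σ | 13285.84 |  |  | 541333.33 | 1153333.33
x_c = 541333.33 / 13285.84 = 40.75 mm
y_c = 1153333.33 / 13285.84 = 86.81 mm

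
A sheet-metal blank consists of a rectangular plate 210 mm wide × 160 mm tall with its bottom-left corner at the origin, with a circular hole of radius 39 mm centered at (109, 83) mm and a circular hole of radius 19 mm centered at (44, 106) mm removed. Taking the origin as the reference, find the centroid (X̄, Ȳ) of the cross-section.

Part | A | x̄ᵢ | ȳᵢ | A·x̄ᵢ | A·ȳᵢ
plate | 33600.00 | 105.00 | 80.00 | 3528000.00 | 2688000.00
hole 1 | -4778.36 | 109.00 | 83.00 | -520841.50 | -396604.08
hole 2 | -1134.11 | 44.00 | 106.00 | -49901.06 | -120216.18
Σ | 27687.52 |  |  | 2957257.44 | 2171179.73
X̄ = 2957257.44 / 27687.52 = 106.81 mm
Ȳ = 2171179.73 / 27687.52 = 78.42 mm

X̄ = 106.81 mm, Ȳ = 78.42 mm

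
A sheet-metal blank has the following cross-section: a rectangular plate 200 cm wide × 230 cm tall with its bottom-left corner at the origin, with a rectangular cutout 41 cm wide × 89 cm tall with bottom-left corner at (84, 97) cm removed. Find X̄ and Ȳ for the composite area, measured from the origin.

X̄ = 99.61 cm, Ȳ = 112.72 cm

Part | A | x̄ᵢ | ȳᵢ | A·x̄ᵢ | A·ȳᵢ
plate | 46000.00 | 100.00 | 115.00 | 4600000.00 | 5290000.00
hole | -3649.00 | 104.50 | 141.50 | -381320.50 | -516333.50
Σ | 42351.00 |  |  | 4218679.50 | 4773666.50
X̄ = 4218679.50 / 42351.00 = 99.61 cm
Ȳ = 4773666.50 / 42351.00 = 112.72 cm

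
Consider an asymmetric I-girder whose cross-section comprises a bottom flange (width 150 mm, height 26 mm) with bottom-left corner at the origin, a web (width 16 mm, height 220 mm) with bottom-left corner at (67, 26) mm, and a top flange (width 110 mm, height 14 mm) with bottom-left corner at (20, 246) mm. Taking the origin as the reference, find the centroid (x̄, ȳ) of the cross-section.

x̄ = 75.00 mm, ȳ = 102.57 mm

bottom flange: A = 150 × 26 = 3900.00, centroid at (75.00, 13.00).
web: A = 16 × 220 = 3520.00, centroid at (75.00, 136.00).
top flange: A = 110 × 14 = 1540.00, centroid at (75.00, 253.00).
ΣA = 8960.00 mm²
ΣAx̄ = (3900.00)(75.00) + (3520.00)(75.00) + (1540.00)(75.00) = 672000.00 mm³
ΣAȳ = (3900.00)(13.00) + (3520.00)(136.00) + (1540.00)(253.00) = 919040.00 mm³
x̄ = 672000.00 / 8960.00 = 75.00 mm
ȳ = 919040.00 / 8960.00 = 102.57 mm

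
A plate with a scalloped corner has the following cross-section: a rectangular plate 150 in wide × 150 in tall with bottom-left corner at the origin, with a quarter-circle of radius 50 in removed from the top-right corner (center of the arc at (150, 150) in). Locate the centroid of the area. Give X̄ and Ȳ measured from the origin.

plate: A = 150 × 150 = 22500.00, centroid at (75.00, 75.00).
removed quarter-circle: A = −¼π·50² = -1963.50, centroid at (128.78, 128.78).
ΣA = 20536.50 in²
ΣAX̄ = (22500.00)(75.00) + (-1963.50)(128.78) = 1434642.36 in³
ΣAȲ = (22500.00)(75.00) + (-1963.50)(128.78) = 1434642.36 in³
X̄ = 1434642.36 / 20536.50 = 69.86 in
Ȳ = 1434642.36 / 20536.50 = 69.86 in

X̄ = 69.86 in, Ȳ = 69.86 in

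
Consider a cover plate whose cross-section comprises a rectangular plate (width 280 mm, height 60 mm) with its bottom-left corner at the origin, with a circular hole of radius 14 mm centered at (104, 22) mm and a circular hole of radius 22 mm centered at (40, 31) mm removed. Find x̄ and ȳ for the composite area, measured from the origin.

x̄ = 151.88 mm, ȳ = 30.23 mm

plate: A = 280 × 60 = 16800.00, centroid at (140.00, 30.00).
hole 1: A = −π·14² = -615.75, centroid at (104.00, 22.00).
hole 2: A = −π·22² = -1520.53, centroid at (40.00, 31.00).
ΣA = 14663.72 mm², ΣAx̄ = 2227140.54 mm³, ΣAȳ = 443317.00 mm³.
x̄ = 2227140.54/14663.72 = 151.88 mm; ȳ = 443317.00/14663.72 = 30.23 mm.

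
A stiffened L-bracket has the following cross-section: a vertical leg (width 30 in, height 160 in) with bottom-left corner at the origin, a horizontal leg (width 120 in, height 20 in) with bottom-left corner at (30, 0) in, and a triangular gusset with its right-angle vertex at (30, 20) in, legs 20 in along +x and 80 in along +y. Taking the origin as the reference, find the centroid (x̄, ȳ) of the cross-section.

x̄ = 39.67 in, ȳ = 55.67 in

vertical leg: A = 30 × 160 = 4800.00, centroid at (15.00, 80.00).
horizontal leg: A = 120 × 20 = 2400.00, centroid at (90.00, 10.00).
gusset: A = ½·20·80 = 800.00, centroid at (36.67, 46.67).
ΣA = 8000.00 in²
ΣAx̄ = (4800.00)(15.00) + (2400.00)(90.00) + (800.00)(36.67) = 317333.33 in³
ΣAȳ = (4800.00)(80.00) + (2400.00)(10.00) + (800.00)(46.67) = 445333.33 in³
x̄ = 317333.33 / 8000.00 = 39.67 in
ȳ = 445333.33 / 8000.00 = 55.67 in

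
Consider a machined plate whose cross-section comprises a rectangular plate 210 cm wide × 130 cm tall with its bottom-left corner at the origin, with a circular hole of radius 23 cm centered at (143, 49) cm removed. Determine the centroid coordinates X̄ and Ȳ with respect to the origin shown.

Part | A | x̄ᵢ | ȳᵢ | A·x̄ᵢ | A·ȳᵢ
plate | 27300.00 | 105.00 | 65.00 | 2866500.00 | 1774500.00
hole | -1661.90 | 143.00 | 49.00 | -237652.06 | -81433.22
Σ | 25638.10 |  |  | 2628847.94 | 1693066.78
X̄ = 2628847.94 / 25638.10 = 102.54 cm
Ȳ = 1693066.78 / 25638.10 = 66.04 cm

X̄ = 102.54 cm, Ȳ = 66.04 cm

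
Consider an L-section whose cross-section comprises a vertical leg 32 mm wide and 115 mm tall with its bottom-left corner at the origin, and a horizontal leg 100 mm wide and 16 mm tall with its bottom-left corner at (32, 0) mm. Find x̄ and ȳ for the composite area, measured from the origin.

x̄ = 36.00 mm, ȳ = 42.50 mm

vertical leg: A = 32 × 115 = 3680.00, centroid at (16.00, 57.50).
horizontal leg: A = 100 × 16 = 1600.00, centroid at (82.00, 8.00).
ΣA = 5280.00 mm², ΣAx̄ = 190080.00 mm³, ΣAȳ = 224400.00 mm³.
x̄ = 190080.00/5280.00 = 36.00 mm; ȳ = 224400.00/5280.00 = 42.50 mm.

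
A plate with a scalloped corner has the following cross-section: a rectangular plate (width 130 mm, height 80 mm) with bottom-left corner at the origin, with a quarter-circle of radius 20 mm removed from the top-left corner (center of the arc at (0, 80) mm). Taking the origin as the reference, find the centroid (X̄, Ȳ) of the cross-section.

X̄ = 66.76 mm, Ȳ = 39.02 mm

Part | A | x̄ᵢ | ȳᵢ | A·x̄ᵢ | A·ȳᵢ
plate | 10400.00 | 65.00 | 40.00 | 676000.00 | 416000.00
removed quarter-circle | -314.16 | 8.49 | 71.51 | -2666.67 | -22466.07
Σ | 10085.84 |  |  | 673333.33 | 393533.93
X̄ = 673333.33 / 10085.84 = 66.76 mm
Ȳ = 393533.93 / 10085.84 = 39.02 mm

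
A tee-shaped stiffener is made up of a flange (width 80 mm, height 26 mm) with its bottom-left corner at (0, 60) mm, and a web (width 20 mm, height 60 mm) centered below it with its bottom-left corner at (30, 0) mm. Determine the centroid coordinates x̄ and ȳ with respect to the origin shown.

Part | A | x̄ᵢ | ȳᵢ | A·x̄ᵢ | A·ȳᵢ
web | 1200.00 | 40.00 | 30.00 | 48000.00 | 36000.00
flange | 2080.00 | 40.00 | 73.00 | 83200.00 | 151840.00
Σ | 3280.00 |  |  | 131200.00 | 187840.00
x̄ = 131200.00 / 3280.00 = 40.00 mm
ȳ = 187840.00 / 3280.00 = 57.27 mm

x̄ = 40.00 mm, ȳ = 57.27 mm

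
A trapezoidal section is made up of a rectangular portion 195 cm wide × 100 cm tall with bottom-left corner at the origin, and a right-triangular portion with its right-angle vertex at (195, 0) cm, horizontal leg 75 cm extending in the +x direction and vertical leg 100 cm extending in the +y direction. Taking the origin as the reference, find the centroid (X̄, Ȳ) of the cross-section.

X̄ = 117.26 cm, Ȳ = 47.31 cm

rectangular portion: A = 195 × 100 = 19500.00, centroid at (97.50, 50.00).
triangular portion: A = ½·75·100 = 3750.00, centroid at (220.00, 33.33).
ΣA = 23250.00 cm²
ΣAX̄ = (19500.00)(97.50) + (3750.00)(220.00) = 2726250.00 cm³
ΣAȲ = (19500.00)(50.00) + (3750.00)(33.33) = 1100000.00 cm³
X̄ = 2726250.00 / 23250.00 = 117.26 cm
Ȳ = 1100000.00 / 23250.00 = 47.31 cm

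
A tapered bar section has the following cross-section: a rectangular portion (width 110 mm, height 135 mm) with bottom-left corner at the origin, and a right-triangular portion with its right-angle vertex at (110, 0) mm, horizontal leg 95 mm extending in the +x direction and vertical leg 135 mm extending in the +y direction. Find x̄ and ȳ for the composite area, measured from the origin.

x̄ = 81.14 mm, ȳ = 60.71 mm

rectangular portion: A = 110 × 135 = 14850.00, centroid at (55.00, 67.50).
triangular portion: A = ½·95·135 = 6412.50, centroid at (141.67, 45.00).
ΣA = 21262.50 mm², ΣAx̄ = 1725187.50 mm³, ΣAȳ = 1290937.50 mm³.
x̄ = 1725187.50/21262.50 = 81.14 mm; ȳ = 1290937.50/21262.50 = 60.71 mm.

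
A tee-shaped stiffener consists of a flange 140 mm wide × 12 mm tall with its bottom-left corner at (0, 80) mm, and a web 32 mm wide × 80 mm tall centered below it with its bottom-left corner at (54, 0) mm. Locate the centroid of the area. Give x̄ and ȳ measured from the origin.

x̄ = 70.00 mm, ȳ = 58.23 mm

Part | A | x̄ᵢ | ȳᵢ | A·x̄ᵢ | A·ȳᵢ
web | 2560.00 | 70.00 | 40.00 | 179200.00 | 102400.00
flange | 1680.00 | 70.00 | 86.00 | 117600.00 | 144480.00
Σ | 4240.00 |  |  | 296800.00 | 246880.00
x̄ = 296800.00 / 4240.00 = 70.00 mm
ȳ = 246880.00 / 4240.00 = 58.23 mm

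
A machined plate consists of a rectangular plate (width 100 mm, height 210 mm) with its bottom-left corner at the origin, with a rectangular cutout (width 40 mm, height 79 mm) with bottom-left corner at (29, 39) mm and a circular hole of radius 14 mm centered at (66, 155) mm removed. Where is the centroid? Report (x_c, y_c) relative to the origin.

plate: A = 100 × 210 = 21000.00, centroid at (50.00, 105.00).
hole 1: A = −(40 × 79) = -3160.00, centroid at (49.00, 78.50).
hole 2: A = −π·14² = -615.75, centroid at (66.00, 155.00).
ΣA = 17224.25 mm²
ΣAx_c = (21000.00)(50.00) + (-3160.00)(49.00) + (-615.75)(66.00) = 854520.36 mm³
ΣAy_c = (21000.00)(105.00) + (-3160.00)(78.50) + (-615.75)(155.00) = 1861498.42 mm³
x_c = 854520.36 / 17224.25 = 49.61 mm
y_c = 1861498.42 / 17224.25 = 108.07 mm

x_c = 49.61 mm, y_c = 108.07 mm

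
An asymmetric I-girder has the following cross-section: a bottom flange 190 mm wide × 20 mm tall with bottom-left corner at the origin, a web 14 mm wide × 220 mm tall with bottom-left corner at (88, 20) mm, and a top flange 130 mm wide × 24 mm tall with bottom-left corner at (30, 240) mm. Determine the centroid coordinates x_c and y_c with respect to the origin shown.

bottom flange: A = 190 × 20 = 3800.00, centroid at (95.00, 10.00).
web: A = 14 × 220 = 3080.00, centroid at (95.00, 130.00).
top flange: A = 130 × 24 = 3120.00, centroid at (95.00, 252.00).
ΣA = 10000.00 mm²
ΣAx_c = (3800.00)(95.00) + (3080.00)(95.00) + (3120.00)(95.00) = 950000.00 mm³
ΣAy_c = (3800.00)(10.00) + (3080.00)(130.00) + (3120.00)(252.00) = 1224640.00 mm³
x_c = 950000.00 / 10000.00 = 95.00 mm
y_c = 1224640.00 / 10000.00 = 122.46 mm

x_c = 95.00 mm, y_c = 122.46 mm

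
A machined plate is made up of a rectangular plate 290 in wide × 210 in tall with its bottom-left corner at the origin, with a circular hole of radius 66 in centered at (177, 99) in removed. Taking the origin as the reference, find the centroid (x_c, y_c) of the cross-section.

plate: A = 290 × 210 = 60900.00, centroid at (145.00, 105.00).
hole: A = −π·66² = -13684.78, centroid at (177.00, 99.00).
ΣA = 47215.22 in²
ΣAx_c = (60900.00)(145.00) + (-13684.78)(177.00) = 6408294.36 in³
ΣAy_c = (60900.00)(105.00) + (-13684.78)(99.00) = 5039707.02 in³
x_c = 6408294.36 / 47215.22 = 135.73 in
y_c = 5039707.02 / 47215.22 = 106.74 in

x_c = 135.73 in, y_c = 106.74 in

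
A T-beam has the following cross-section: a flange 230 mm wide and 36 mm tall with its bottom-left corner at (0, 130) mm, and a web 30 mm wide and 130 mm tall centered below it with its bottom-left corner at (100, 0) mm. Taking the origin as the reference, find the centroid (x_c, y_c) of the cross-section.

web: A = 30 × 130 = 3900.00, centroid at (115.00, 65.00).
flange: A = 230 × 36 = 8280.00, centroid at (115.00, 148.00).
ΣA = 12180.00 mm²
ΣAx_c = (3900.00)(115.00) + (8280.00)(115.00) = 1400700.00 mm³
ΣAy_c = (3900.00)(65.00) + (8280.00)(148.00) = 1478940.00 mm³
x_c = 1400700.00 / 12180.00 = 115.00 mm
y_c = 1478940.00 / 12180.00 = 121.42 mm

x_c = 115.00 mm, y_c = 121.42 mm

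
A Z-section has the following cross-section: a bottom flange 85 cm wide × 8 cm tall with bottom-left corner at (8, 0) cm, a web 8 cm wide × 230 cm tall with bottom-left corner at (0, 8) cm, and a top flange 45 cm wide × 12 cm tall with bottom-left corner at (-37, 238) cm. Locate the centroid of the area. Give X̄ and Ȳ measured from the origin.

bottom flange: A = 85 × 8 = 680.00, centroid at (50.50, 4.00).
web: A = 8 × 230 = 1840.00, centroid at (4.00, 123.00).
top flange: A = 45 × 12 = 540.00, centroid at (-14.50, 244.00).
ΣA = 3060.00 cm²
ΣAX̄ = (680.00)(50.50) + (1840.00)(4.00) + (540.00)(-14.50) = 33870.00 cm³
ΣAȲ = (680.00)(4.00) + (1840.00)(123.00) + (540.00)(244.00) = 360800.00 cm³
X̄ = 33870.00 / 3060.00 = 11.07 cm
Ȳ = 360800.00 / 3060.00 = 117.91 cm

X̄ = 11.07 cm, Ȳ = 117.91 cm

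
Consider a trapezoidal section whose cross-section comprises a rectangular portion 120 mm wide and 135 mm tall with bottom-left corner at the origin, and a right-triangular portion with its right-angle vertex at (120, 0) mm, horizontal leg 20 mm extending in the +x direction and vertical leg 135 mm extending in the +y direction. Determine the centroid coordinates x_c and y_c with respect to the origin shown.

x_c = 65.13 mm, y_c = 65.77 mm

rectangular portion: A = 120 × 135 = 16200.00, centroid at (60.00, 67.50).
triangular portion: A = ½·20·135 = 1350.00, centroid at (126.67, 45.00).
ΣA = 17550.00 mm²
ΣAx_c = (16200.00)(60.00) + (1350.00)(126.67) = 1143000.00 mm³
ΣAy_c = (16200.00)(67.50) + (1350.00)(45.00) = 1154250.00 mm³
x_c = 1143000.00 / 17550.00 = 65.13 mm
y_c = 1154250.00 / 17550.00 = 65.77 mm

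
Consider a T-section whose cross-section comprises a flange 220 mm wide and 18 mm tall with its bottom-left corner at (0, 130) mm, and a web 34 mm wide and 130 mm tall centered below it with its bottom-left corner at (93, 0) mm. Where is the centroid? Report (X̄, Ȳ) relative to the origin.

web: A = 34 × 130 = 4420.00, centroid at (110.00, 65.00).
flange: A = 220 × 18 = 3960.00, centroid at (110.00, 139.00).
ΣA = 8380.00 mm², ΣAX̄ = 921800.00 mm³, ΣAȲ = 837740.00 mm³.
X̄ = 921800.00/8380.00 = 110.00 mm; Ȳ = 837740.00/8380.00 = 99.97 mm.

X̄ = 110.00 mm, Ȳ = 99.97 mm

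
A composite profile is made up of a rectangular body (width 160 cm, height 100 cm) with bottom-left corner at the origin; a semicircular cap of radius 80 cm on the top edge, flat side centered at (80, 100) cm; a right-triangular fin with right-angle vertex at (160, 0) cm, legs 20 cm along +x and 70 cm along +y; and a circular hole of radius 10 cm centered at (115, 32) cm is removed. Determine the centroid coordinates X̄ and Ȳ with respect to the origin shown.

rectangular body: A = 160 × 100 = 16000.00, centroid at (80.00, 50.00).
semicircular top: A = ½π·80² = 10053.10, centroid at (80.00, 133.95).
triangular fin: A = ½·20·70 = 700.00, centroid at (166.67, 23.33).
hole: A = −π·10² = -314.16, centroid at (115.00, 32.00).
ΣA = 26438.94 cm², ΣAX̄ = 2164786.07 cm³, ΣAȲ = 2152923.22 cm³.
X̄ = 2164786.07/26438.94 = 81.88 cm; Ȳ = 2152923.22/26438.94 = 81.43 cm.

X̄ = 81.88 cm, Ȳ = 81.43 cm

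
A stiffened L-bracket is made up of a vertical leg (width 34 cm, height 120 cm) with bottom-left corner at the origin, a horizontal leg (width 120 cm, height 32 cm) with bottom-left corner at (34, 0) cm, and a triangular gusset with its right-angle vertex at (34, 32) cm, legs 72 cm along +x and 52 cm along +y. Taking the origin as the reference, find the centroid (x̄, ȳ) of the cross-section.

vertical leg: A = 34 × 120 = 4080.00, centroid at (17.00, 60.00).
horizontal leg: A = 120 × 32 = 3840.00, centroid at (94.00, 16.00).
gusset: A = ½·72·52 = 1872.00, centroid at (58.00, 49.33).
ΣA = 9792.00 cm²
ΣAx̄ = (4080.00)(17.00) + (3840.00)(94.00) + (1872.00)(58.00) = 538896.00 cm³
ΣAȳ = (4080.00)(60.00) + (3840.00)(16.00) + (1872.00)(49.33) = 398592.00 cm³
x̄ = 538896.00 / 9792.00 = 55.03 cm
ȳ = 398592.00 / 9792.00 = 40.71 cm

x̄ = 55.03 cm, ȳ = 40.71 cm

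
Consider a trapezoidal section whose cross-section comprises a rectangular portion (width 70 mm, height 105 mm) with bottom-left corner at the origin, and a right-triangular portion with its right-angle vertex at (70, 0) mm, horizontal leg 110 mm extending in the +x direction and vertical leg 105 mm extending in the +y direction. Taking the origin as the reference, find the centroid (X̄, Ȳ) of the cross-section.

X̄ = 66.53 mm, Ȳ = 44.80 mm

Part | A | x̄ᵢ | ȳᵢ | A·x̄ᵢ | A·ȳᵢ
rectangular portion | 7350.00 | 35.00 | 52.50 | 257250.00 | 385875.00
triangular portion | 5775.00 | 106.67 | 35.00 | 616000.00 | 202125.00
Σ | 13125.00 |  |  | 873250.00 | 588000.00
X̄ = 873250.00 / 13125.00 = 66.53 mm
Ȳ = 588000.00 / 13125.00 = 44.80 mm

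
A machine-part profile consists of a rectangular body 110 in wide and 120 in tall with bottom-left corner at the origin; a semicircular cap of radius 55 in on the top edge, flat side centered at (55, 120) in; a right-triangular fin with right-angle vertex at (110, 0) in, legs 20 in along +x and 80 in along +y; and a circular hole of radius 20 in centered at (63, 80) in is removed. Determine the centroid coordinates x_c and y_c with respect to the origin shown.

x_c = 57.25 in, y_c = 79.68 in

Part | A | x̄ᵢ | ȳᵢ | A·x̄ᵢ | A·ȳᵢ
rectangular body | 13200.00 | 55.00 | 60.00 | 726000.00 | 792000.00
semicircular top | 4751.66 | 55.00 | 143.34 | 261341.24 | 681115.73
triangular fin | 800.00 | 116.67 | 26.67 | 93333.33 | 21333.33
hole | -1256.64 | 63.00 | 80.00 | -79168.13 | -100530.96
Σ | 17495.02 |  |  | 1001506.44 | 1393918.10
x_c = 1001506.44 / 17495.02 = 57.25 in
y_c = 1393918.10 / 17495.02 = 79.68 in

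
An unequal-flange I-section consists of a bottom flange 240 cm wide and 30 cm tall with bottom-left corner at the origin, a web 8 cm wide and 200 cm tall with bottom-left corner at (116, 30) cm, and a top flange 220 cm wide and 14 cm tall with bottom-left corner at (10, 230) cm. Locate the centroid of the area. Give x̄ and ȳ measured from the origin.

x̄ = 120.00 cm, ȳ = 88.04 cm

bottom flange: A = 240 × 30 = 7200.00, centroid at (120.00, 15.00).
web: A = 8 × 200 = 1600.00, centroid at (120.00, 130.00).
top flange: A = 220 × 14 = 3080.00, centroid at (120.00, 237.00).
ΣA = 11880.00 cm²
ΣAx̄ = (7200.00)(120.00) + (1600.00)(120.00) + (3080.00)(120.00) = 1425600.00 cm³
ΣAȳ = (7200.00)(15.00) + (1600.00)(130.00) + (3080.00)(237.00) = 1045960.00 cm³
x̄ = 1425600.00 / 11880.00 = 120.00 cm
ȳ = 1045960.00 / 11880.00 = 88.04 cm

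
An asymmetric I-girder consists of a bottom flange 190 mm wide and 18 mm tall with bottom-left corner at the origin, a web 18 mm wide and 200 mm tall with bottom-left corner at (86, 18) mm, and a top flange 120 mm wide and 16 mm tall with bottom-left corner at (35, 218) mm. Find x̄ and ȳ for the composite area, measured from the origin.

x̄ = 95.00 mm, ȳ = 99.50 mm

bottom flange: A = 190 × 18 = 3420.00, centroid at (95.00, 9.00).
web: A = 18 × 200 = 3600.00, centroid at (95.00, 118.00).
top flange: A = 120 × 16 = 1920.00, centroid at (95.00, 226.00).
ΣA = 8940.00 mm², ΣAx̄ = 849300.00 mm³, ΣAȳ = 889500.00 mm³.
x̄ = 849300.00/8940.00 = 95.00 mm; ȳ = 889500.00/8940.00 = 99.50 mm.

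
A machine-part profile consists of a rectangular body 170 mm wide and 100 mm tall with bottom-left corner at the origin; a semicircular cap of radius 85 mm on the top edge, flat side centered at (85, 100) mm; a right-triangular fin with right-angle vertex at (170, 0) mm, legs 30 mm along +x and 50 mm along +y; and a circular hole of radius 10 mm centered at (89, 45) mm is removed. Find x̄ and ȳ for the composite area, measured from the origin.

rectangular body: A = 170 × 100 = 17000.00, centroid at (85.00, 50.00).
semicircular top: A = ½π·85² = 11349.00, centroid at (85.00, 136.08).
triangular fin: A = ½·30·50 = 750.00, centroid at (180.00, 16.67).
hole: A = −π·10² = -314.16, centroid at (89.00, 45.00).
ΣA = 28784.84 mm²
ΣAx̄ = (17000.00)(85.00) + (11349.00)(85.00) + (750.00)(180.00) + (-314.16)(89.00) = 2516705.12 mm³
ΣAȳ = (17000.00)(50.00) + (11349.00)(136.08) + (750.00)(16.67) + (-314.16)(45.00) = 2392679.85 mm³
x̄ = 2516705.12 / 28784.84 = 87.43 mm
ȳ = 2392679.85 / 28784.84 = 83.12 mm

x̄ = 87.43 mm, ȳ = 83.12 mm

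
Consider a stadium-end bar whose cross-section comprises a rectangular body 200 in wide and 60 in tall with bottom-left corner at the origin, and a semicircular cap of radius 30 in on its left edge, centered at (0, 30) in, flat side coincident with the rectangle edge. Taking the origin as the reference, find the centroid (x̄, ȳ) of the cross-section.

rectangular body: A = 200 × 60 = 12000.00, centroid at (100.00, 30.00).
semicircular end: A = ½π·30² = 1413.72, centroid at (-12.73, 30.00).
ΣA = 13413.72 in²
ΣAx̄ = (12000.00)(100.00) + (1413.72)(-12.73) = 1182000.00 in³
ΣAȳ = (12000.00)(30.00) + (1413.72)(30.00) = 402411.50 in³
x̄ = 1182000.00 / 13413.72 = 88.12 in
ȳ = 402411.50 / 13413.72 = 30.00 in

x̄ = 88.12 in, ȳ = 30.00 in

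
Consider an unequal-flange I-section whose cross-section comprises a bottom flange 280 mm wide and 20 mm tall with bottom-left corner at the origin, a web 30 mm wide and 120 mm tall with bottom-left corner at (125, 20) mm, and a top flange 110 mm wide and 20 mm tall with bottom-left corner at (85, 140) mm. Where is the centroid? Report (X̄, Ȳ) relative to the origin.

X̄ = 140.00 mm, Ȳ = 59.12 mm

bottom flange: A = 280 × 20 = 5600.00, centroid at (140.00, 10.00).
web: A = 30 × 120 = 3600.00, centroid at (140.00, 80.00).
top flange: A = 110 × 20 = 2200.00, centroid at (140.00, 150.00).
ΣA = 11400.00 mm²
ΣAX̄ = (5600.00)(140.00) + (3600.00)(140.00) + (2200.00)(140.00) = 1596000.00 mm³
ΣAȲ = (5600.00)(10.00) + (3600.00)(80.00) + (2200.00)(150.00) = 674000.00 mm³
X̄ = 1596000.00 / 11400.00 = 140.00 mm
Ȳ = 674000.00 / 11400.00 = 59.12 mm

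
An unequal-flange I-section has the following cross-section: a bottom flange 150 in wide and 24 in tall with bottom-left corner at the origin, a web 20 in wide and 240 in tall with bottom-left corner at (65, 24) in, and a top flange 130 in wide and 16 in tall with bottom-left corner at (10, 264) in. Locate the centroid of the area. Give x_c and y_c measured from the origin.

x_c = 75.00 in, y_c = 124.06 in

bottom flange: A = 150 × 24 = 3600.00, centroid at (75.00, 12.00).
web: A = 20 × 240 = 4800.00, centroid at (75.00, 144.00).
top flange: A = 130 × 16 = 2080.00, centroid at (75.00, 272.00).
ΣA = 10480.00 in², ΣAx_c = 786000.00 in³, ΣAy_c = 1300160.00 in³.
x_c = 786000.00/10480.00 = 75.00 in; y_c = 1300160.00/10480.00 = 124.06 in.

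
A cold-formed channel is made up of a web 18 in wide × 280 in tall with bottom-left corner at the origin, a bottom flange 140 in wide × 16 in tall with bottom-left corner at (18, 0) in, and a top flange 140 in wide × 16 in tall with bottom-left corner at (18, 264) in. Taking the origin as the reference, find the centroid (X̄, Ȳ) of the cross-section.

web: A = 18 × 280 = 5040.00, centroid at (9.00, 140.00).
bottom flange: A = 140 × 16 = 2240.00, centroid at (88.00, 8.00).
top flange: A = 140 × 16 = 2240.00, centroid at (88.00, 272.00).
ΣA = 9520.00 in², ΣAX̄ = 439600.00 in³, ΣAȲ = 1332800.00 in³.
X̄ = 439600.00/9520.00 = 46.18 in; Ȳ = 1332800.00/9520.00 = 140.00 in.

X̄ = 46.18 in, Ȳ = 140.00 in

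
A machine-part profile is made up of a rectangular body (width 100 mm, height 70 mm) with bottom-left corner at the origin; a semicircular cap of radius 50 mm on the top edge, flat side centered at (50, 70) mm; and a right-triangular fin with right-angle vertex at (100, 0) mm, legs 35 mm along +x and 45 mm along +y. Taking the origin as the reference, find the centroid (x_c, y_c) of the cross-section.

rectangular body: A = 100 × 70 = 7000.00, centroid at (50.00, 35.00).
semicircular top: A = ½π·50² = 3926.99, centroid at (50.00, 91.22).
triangular fin: A = ½·35·45 = 787.50, centroid at (111.67, 15.00).
ΣA = 11714.49 mm²
ΣAx_c = (7000.00)(50.00) + (3926.99)(50.00) + (787.50)(111.67) = 634287.04 mm³
ΣAy_c = (7000.00)(35.00) + (3926.99)(91.22) + (787.50)(15.00) = 615035.19 mm³
x_c = 634287.04 / 11714.49 = 54.15 mm
y_c = 615035.19 / 11714.49 = 52.50 mm

x_c = 54.15 mm, y_c = 52.50 mm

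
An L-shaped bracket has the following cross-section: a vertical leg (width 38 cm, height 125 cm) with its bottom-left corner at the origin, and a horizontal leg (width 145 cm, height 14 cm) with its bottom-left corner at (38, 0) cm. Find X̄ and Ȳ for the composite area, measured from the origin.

X̄ = 46.40 cm, Ȳ = 45.88 cm

vertical leg: A = 38 × 125 = 4750.00, centroid at (19.00, 62.50).
horizontal leg: A = 145 × 14 = 2030.00, centroid at (110.50, 7.00).
ΣA = 6780.00 cm²
ΣAX̄ = (4750.00)(19.00) + (2030.00)(110.50) = 314565.00 cm³
ΣAȲ = (4750.00)(62.50) + (2030.00)(7.00) = 311085.00 cm³
X̄ = 314565.00 / 6780.00 = 46.40 cm
Ȳ = 311085.00 / 6780.00 = 45.88 cm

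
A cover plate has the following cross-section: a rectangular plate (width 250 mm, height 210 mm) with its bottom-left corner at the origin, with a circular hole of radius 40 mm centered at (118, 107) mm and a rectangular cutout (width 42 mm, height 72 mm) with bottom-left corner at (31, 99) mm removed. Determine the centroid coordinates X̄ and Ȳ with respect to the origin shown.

X̄ = 130.76 mm, Ȳ = 102.73 mm

Part | A | x̄ᵢ | ȳᵢ | A·x̄ᵢ | A·ȳᵢ
plate | 52500.00 | 125.00 | 105.00 | 6562500.00 | 5512500.00
hole 1 | -5026.55 | 118.00 | 107.00 | -593132.69 | -537840.66
hole 2 | -3024.00 | 52.00 | 135.00 | -157248.00 | -408240.00
Σ | 44449.45 |  |  | 5812119.31 | 4566419.34
X̄ = 5812119.31 / 44449.45 = 130.76 mm
Ȳ = 4566419.34 / 44449.45 = 102.73 mm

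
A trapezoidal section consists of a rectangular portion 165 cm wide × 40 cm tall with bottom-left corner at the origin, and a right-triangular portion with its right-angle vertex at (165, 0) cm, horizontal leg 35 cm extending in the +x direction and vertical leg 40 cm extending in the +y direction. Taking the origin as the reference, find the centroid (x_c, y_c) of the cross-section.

Part | A | x̄ᵢ | ȳᵢ | A·x̄ᵢ | A·ȳᵢ
rectangular portion | 6600.00 | 82.50 | 20.00 | 544500.00 | 132000.00
triangular portion | 700.00 | 176.67 | 13.33 | 123666.67 | 9333.33
Σ | 7300.00 |  |  | 668166.67 | 141333.33
x_c = 668166.67 / 7300.00 = 91.53 cm
y_c = 141333.33 / 7300.00 = 19.36 cm

x_c = 91.53 cm, y_c = 19.36 cm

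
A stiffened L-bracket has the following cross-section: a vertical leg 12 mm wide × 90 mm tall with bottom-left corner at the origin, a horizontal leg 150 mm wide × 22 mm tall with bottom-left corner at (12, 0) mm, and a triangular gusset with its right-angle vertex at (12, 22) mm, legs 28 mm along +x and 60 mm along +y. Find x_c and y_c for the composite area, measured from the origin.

Part | A | x̄ᵢ | ȳᵢ | A·x̄ᵢ | A·ȳᵢ
vertical leg | 1080.00 | 6.00 | 45.00 | 6480.00 | 48600.00
horizontal leg | 3300.00 | 87.00 | 11.00 | 287100.00 | 36300.00
gusset | 840.00 | 21.33 | 42.00 | 17920.00 | 35280.00
Σ | 5220.00 |  |  | 311500.00 | 120180.00
x_c = 311500.00 / 5220.00 = 59.67 mm
y_c = 120180.00 / 5220.00 = 23.02 mm

x_c = 59.67 mm, y_c = 23.02 mm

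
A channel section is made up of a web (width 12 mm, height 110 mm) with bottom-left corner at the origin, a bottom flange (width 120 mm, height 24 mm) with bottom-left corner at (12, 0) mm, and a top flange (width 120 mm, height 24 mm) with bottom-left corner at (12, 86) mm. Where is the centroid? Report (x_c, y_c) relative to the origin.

web: A = 12 × 110 = 1320.00, centroid at (6.00, 55.00).
bottom flange: A = 120 × 24 = 2880.00, centroid at (72.00, 12.00).
top flange: A = 120 × 24 = 2880.00, centroid at (72.00, 98.00).
ΣA = 7080.00 mm²
ΣAx_c = (1320.00)(6.00) + (2880.00)(72.00) + (2880.00)(72.00) = 422640.00 mm³
ΣAy_c = (1320.00)(55.00) + (2880.00)(12.00) + (2880.00)(98.00) = 389400.00 mm³
x_c = 422640.00 / 7080.00 = 59.69 mm
y_c = 389400.00 / 7080.00 = 55.00 mm

x_c = 59.69 mm, y_c = 55.00 mm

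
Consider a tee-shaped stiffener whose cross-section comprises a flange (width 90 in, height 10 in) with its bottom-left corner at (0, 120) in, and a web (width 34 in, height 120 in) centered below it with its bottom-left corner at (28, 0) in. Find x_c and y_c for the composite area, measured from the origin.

Part | A | x̄ᵢ | ȳᵢ | A·x̄ᵢ | A·ȳᵢ
web | 4080.00 | 45.00 | 60.00 | 183600.00 | 244800.00
flange | 900.00 | 45.00 | 125.00 | 40500.00 | 112500.00
Σ | 4980.00 |  |  | 224100.00 | 357300.00
x_c = 224100.00 / 4980.00 = 45.00 in
y_c = 357300.00 / 4980.00 = 71.75 in

x_c = 45.00 in, y_c = 71.75 in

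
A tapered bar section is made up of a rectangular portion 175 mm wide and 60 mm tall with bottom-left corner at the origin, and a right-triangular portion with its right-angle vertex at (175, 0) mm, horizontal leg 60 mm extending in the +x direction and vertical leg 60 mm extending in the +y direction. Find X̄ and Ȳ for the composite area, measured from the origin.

X̄ = 103.23 mm, Ȳ = 28.54 mm

rectangular portion: A = 175 × 60 = 10500.00, centroid at (87.50, 30.00).
triangular portion: A = ½·60·60 = 1800.00, centroid at (195.00, 20.00).
ΣA = 12300.00 mm²
ΣAX̄ = (10500.00)(87.50) + (1800.00)(195.00) = 1269750.00 mm³
ΣAȲ = (10500.00)(30.00) + (1800.00)(20.00) = 351000.00 mm³
X̄ = 1269750.00 / 12300.00 = 103.23 mm
Ȳ = 351000.00 / 12300.00 = 28.54 mm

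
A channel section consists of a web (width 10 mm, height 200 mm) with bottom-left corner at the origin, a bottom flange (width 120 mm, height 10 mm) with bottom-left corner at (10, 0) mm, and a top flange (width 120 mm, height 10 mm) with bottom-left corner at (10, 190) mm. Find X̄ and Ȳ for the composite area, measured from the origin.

web: A = 10 × 200 = 2000.00, centroid at (5.00, 100.00).
bottom flange: A = 120 × 10 = 1200.00, centroid at (70.00, 5.00).
top flange: A = 120 × 10 = 1200.00, centroid at (70.00, 195.00).
ΣA = 4400.00 mm²
ΣAX̄ = (2000.00)(5.00) + (1200.00)(70.00) + (1200.00)(70.00) = 178000.00 mm³
ΣAȲ = (2000.00)(100.00) + (1200.00)(5.00) + (1200.00)(195.00) = 440000.00 mm³
X̄ = 178000.00 / 4400.00 = 40.45 mm
Ȳ = 440000.00 / 4400.00 = 100.00 mm

X̄ = 40.45 mm, Ȳ = 100.00 mm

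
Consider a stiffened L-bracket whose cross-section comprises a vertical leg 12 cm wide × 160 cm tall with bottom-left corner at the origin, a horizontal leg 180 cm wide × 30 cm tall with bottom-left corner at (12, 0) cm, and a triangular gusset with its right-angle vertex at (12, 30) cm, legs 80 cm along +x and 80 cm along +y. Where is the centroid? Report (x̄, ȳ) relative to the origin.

x̄ = 65.21 cm, ȳ = 39.54 cm

vertical leg: A = 12 × 160 = 1920.00, centroid at (6.00, 80.00).
horizontal leg: A = 180 × 30 = 5400.00, centroid at (102.00, 15.00).
gusset: A = ½·80·80 = 3200.00, centroid at (38.67, 56.67).
ΣA = 10520.00 cm²
ΣAx̄ = (1920.00)(6.00) + (5400.00)(102.00) + (3200.00)(38.67) = 686053.33 cm³
ΣAȳ = (1920.00)(80.00) + (5400.00)(15.00) + (3200.00)(56.67) = 415933.33 cm³
x̄ = 686053.33 / 10520.00 = 65.21 cm
ȳ = 415933.33 / 10520.00 = 39.54 cm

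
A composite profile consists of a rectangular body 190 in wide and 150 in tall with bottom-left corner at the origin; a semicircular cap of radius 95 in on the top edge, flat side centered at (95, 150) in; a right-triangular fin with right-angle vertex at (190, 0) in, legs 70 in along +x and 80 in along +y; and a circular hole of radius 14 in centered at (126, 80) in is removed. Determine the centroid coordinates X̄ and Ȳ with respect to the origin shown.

rectangular body: A = 190 × 150 = 28500.00, centroid at (95.00, 75.00).
semicircular top: A = ½π·95² = 14176.44, centroid at (95.00, 190.32).
triangular fin: A = ½·70·80 = 2800.00, centroid at (213.33, 26.67).
hole: A = −π·14² = -615.75, centroid at (126.00, 80.00).
ΣA = 44860.68 in², ΣAX̄ = 4574010.06 in³, ΣAȲ = 4860955.35 in³.
X̄ = 4574010.06/44860.68 = 101.96 in; Ȳ = 4860955.35/44860.68 = 108.36 in.

X̄ = 101.96 in, Ȳ = 108.36 in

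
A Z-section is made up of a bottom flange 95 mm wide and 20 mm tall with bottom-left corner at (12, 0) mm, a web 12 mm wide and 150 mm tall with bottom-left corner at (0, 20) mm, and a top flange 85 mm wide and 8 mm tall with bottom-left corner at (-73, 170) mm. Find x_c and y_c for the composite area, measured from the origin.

x_c = 23.54 mm, y_c = 70.39 mm

bottom flange: A = 95 × 20 = 1900.00, centroid at (59.50, 10.00).
web: A = 12 × 150 = 1800.00, centroid at (6.00, 95.00).
top flange: A = 85 × 8 = 680.00, centroid at (-30.50, 174.00).
ΣA = 4380.00 mm²
ΣAx_c = (1900.00)(59.50) + (1800.00)(6.00) + (680.00)(-30.50) = 103110.00 mm³
ΣAy_c = (1900.00)(10.00) + (1800.00)(95.00) + (680.00)(174.00) = 308320.00 mm³
x_c = 103110.00 / 4380.00 = 23.54 mm
y_c = 308320.00 / 4380.00 = 70.39 mm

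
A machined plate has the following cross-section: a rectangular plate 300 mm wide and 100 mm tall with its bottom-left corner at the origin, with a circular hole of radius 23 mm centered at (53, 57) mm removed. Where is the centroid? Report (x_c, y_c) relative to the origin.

plate: A = 300 × 100 = 30000.00, centroid at (150.00, 50.00).
hole: A = −π·23² = -1661.90, centroid at (53.00, 57.00).
ΣA = 28338.10 mm², ΣAx_c = 4411919.17 mm³, ΣAy_c = 1405271.56 mm³.
x_c = 4411919.17/28338.10 = 155.69 mm; y_c = 1405271.56/28338.10 = 49.59 mm.

x_c = 155.69 mm, y_c = 49.59 mm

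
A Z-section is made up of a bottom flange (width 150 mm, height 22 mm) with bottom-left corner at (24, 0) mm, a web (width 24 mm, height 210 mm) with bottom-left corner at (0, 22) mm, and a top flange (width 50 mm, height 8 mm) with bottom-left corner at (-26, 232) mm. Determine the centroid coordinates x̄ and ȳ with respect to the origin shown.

bottom flange: A = 150 × 22 = 3300.00, centroid at (99.00, 11.00).
web: A = 24 × 210 = 5040.00, centroid at (12.00, 127.00).
top flange: A = 50 × 8 = 400.00, centroid at (-1.00, 236.00).
ΣA = 8740.00 mm²
ΣAx̄ = (3300.00)(99.00) + (5040.00)(12.00) + (400.00)(-1.00) = 386780.00 mm³
ΣAȳ = (3300.00)(11.00) + (5040.00)(127.00) + (400.00)(236.00) = 770780.00 mm³
x̄ = 386780.00 / 8740.00 = 44.25 mm
ȳ = 770780.00 / 8740.00 = 88.19 mm

x̄ = 44.25 mm, ȳ = 88.19 mm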